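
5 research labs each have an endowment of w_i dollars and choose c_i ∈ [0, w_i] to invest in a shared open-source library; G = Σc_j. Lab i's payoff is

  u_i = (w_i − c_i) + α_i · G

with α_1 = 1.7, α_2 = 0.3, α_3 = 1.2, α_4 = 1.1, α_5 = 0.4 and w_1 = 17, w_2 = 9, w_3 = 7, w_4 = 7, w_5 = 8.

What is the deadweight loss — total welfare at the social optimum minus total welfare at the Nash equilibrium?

62.9

∂u_i/∂c_i = α_i − 1, so lab i contributes w_i if α_i > 1, else 0.
α_i > 1 for i ∈ {1, 3, 4}; NE contributions (17, 0, 7, 7, 0), G = 31.
W^NE = Σw_i − G^NE + (Σα_i)·G^NE = 48 + 3.7·31 = 162.7.
Planner: ∂(Σu_j)/∂c_i = Σα_j − 1 = 3.7 > 0, so everyone contributes w_i; G^SO = 48, W^SO = 48 + 3.7·48 = 225.6.
Deadweight loss = 62.9.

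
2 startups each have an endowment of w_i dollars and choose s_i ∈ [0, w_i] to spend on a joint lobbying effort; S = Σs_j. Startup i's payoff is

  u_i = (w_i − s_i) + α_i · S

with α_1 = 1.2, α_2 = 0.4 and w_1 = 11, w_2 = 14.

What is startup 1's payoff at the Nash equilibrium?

13.2

∂u_i/∂s_i = α_i − 1, so startup i contributes w_i if α_i > 1, else 0.
α_i > 1 for i ∈ {1}; NE contributions (11, 0), S = 11.
u_1 = (11 − 11) + 1.2·11 = 13.2.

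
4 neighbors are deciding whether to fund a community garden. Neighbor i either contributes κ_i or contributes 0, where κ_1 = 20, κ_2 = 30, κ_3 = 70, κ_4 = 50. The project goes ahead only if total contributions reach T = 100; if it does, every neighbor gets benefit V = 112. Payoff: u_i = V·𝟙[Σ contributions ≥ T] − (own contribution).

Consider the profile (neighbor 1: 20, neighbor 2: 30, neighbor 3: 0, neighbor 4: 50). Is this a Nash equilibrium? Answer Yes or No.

Total = 100 ≥ 100: provided.
Neighbor 1 (pledges 20, payoff 92): dropping to 0 → total 80, payoff 0. No gain.
Neighbor 2 (pledges 30, payoff 82): dropping to 0 → total 70, payoff 0. No gain.
Neighbor 3 (pledges 0, payoff 112): pledging 70 → total 170, payoff 42. No gain.
Neighbor 4 (pledges 50, payoff 62): dropping to 0 → total 50, payoff 0. No gain.

Yes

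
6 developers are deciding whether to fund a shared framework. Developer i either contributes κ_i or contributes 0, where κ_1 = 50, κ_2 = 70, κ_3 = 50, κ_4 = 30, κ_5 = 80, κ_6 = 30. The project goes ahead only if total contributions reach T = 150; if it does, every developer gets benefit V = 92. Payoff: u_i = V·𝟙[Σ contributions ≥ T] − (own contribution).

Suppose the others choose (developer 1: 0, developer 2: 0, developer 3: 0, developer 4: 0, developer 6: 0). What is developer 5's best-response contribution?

Others' total = 0. Even contributing 80 gives 80 < 150: no benefit either way.
Best response: 0.

0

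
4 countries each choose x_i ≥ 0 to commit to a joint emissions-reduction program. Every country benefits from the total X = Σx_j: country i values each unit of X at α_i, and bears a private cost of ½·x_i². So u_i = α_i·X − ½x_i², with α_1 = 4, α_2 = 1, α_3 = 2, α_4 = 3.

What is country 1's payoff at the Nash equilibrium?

32

Country i's FOC: ∂u_i/∂x_i = α_i − x_i = 0, so x_i* = α_i.
NE contributions = (4, 1, 2, 3); X = 10.
u_1 = α_1·X − ½·(x_1)² = 4·10 − ½·4² = 32.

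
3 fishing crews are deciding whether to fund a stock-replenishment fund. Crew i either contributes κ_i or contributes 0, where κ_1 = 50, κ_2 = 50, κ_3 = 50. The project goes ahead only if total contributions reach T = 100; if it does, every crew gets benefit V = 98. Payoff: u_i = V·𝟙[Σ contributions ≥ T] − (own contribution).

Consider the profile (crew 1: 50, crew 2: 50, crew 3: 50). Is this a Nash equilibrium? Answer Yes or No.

Total = 150 ≥ 100: provided.
Crew 1 (pledges 50, payoff 48): dropping to 0 → total 100, payoff 98. Profitable deviation.

No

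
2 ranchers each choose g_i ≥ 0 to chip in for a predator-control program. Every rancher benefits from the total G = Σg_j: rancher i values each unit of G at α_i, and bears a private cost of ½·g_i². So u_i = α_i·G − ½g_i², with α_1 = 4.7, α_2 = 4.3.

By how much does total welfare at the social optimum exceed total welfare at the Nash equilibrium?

20.29

Rancher i's FOC: ∂u_i/∂g_i = α_i − g_i = 0, so g_i* = α_i.
NE contributions = (4.7, 4.3); G = 9.
W^NE = (Σα)·G − ½Σα_i² = 9² − ½·40.58 = 60.71.
Planner sets g_i = Σα_j = 9 for every i, so G^SO = 2·9 = 18.
W^SO = (Σα)·G^SO − ½·2·(Σα)² = (2/2)·9² = 81.
Deadweight loss = W^SO − W^NE = 20.29.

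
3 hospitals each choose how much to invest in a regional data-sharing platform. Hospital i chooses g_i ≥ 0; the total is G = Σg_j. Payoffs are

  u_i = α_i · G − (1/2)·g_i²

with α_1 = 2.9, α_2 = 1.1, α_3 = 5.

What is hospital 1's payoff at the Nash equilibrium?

21.895

Hospital i's FOC: ∂u_i/∂g_i = α_i − g_i = 0, so g_i* = α_i.
NE contributions = (2.9, 1.1, 5); G = 9.
u_1 = α_1·G − ½·(g_1)² = 2.9·9 − ½·2.9² = 21.895.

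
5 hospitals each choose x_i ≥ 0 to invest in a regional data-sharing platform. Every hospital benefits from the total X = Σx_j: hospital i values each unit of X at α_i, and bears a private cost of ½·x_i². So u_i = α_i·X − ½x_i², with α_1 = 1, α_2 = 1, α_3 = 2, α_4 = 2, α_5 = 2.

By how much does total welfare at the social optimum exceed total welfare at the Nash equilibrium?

103

Hospital i's FOC: ∂u_i/∂x_i = α_i − x_i = 0, so x_i* = α_i.
NE contributions = (1, 1, 2, 2, 2); X = 8.
W^NE = (Σα)·X − ½Σα_i² = 8² − ½·14 = 57.
Planner sets x_i = Σα_j = 8 for every i, so X^SO = 5·8 = 40.
W^SO = (Σα)·X^SO − ½·5·(Σα)² = (5/2)·8² = 160.
Deadweight loss = W^SO − W^NE = 103.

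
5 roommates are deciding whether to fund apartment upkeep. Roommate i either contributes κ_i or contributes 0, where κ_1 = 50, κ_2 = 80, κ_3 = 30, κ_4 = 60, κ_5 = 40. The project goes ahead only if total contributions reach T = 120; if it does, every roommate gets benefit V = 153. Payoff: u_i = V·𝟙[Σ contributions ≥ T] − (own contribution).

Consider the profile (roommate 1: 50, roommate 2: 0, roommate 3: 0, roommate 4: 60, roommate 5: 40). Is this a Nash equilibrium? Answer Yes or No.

Yes

Total = 150 ≥ 120: provided.
Roommate 1 (pledges 50, payoff 103): dropping to 0 → total 100, payoff 0. No gain.
Roommate 2 (pledges 0, payoff 153): pledging 80 → total 230, payoff 73. No gain.
Roommate 3 (pledges 0, payoff 153): pledging 30 → total 180, payoff 123. No gain.
Roommate 4 (pledges 60, payoff 93): dropping to 0 → total 90, payoff 0. No gain.
Roommate 5 (pledges 40, payoff 113): dropping to 0 → total 110, payoff 0. No gain.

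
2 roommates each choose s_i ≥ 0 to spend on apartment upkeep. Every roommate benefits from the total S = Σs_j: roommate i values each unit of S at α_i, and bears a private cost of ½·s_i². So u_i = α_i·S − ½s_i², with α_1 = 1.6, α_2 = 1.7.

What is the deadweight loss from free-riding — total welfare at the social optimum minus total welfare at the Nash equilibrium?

2.725

Roommate i's FOC: ∂u_i/∂s_i = α_i − s_i = 0, so s_i* = α_i.
NE contributions = (1.6, 1.7); S = 3.3.
W^NE = (Σα)·S − ½Σα_i² = 3.3² − ½·5.45 = 8.165.
Planner sets s_i = Σα_j = 3.3 for every i, so S^SO = 2·3.3 = 6.6.
W^SO = (Σα)·S^SO − ½·2·(Σα)² = (2/2)·3.3² = 10.89.
Deadweight loss = W^SO − W^NE = 2.725.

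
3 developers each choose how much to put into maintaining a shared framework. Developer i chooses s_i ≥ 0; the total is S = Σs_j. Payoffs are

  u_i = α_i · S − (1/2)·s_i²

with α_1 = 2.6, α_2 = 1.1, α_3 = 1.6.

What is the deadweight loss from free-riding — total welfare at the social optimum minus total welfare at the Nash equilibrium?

Developer i's FOC: ∂u_i/∂s_i = α_i − s_i = 0, so s_i* = α_i.
NE contributions = (2.6, 1.1, 1.6); S = 5.3.
W^NE = (Σα)·S − ½Σα_i² = 5.3² − ½·10.53 = 22.825.
Planner sets s_i = Σα_j = 5.3 for every i, so S^SO = 3·5.3 = 15.9.
W^SO = (Σα)·S^SO − ½·3·(Σα)² = (3/2)·5.3² = 42.135.
Deadweight loss = W^SO − W^NE = 19.31.

19.31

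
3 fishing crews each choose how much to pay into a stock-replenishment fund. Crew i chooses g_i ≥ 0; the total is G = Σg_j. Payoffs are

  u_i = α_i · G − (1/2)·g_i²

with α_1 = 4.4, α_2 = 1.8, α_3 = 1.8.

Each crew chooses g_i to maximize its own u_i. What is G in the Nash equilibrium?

Crew i's FOC: ∂u_i/∂g_i = α_i − g_i = 0, so g_i* = α_i.
NE contributions = (4.4, 1.8, 1.8); G = 8.

8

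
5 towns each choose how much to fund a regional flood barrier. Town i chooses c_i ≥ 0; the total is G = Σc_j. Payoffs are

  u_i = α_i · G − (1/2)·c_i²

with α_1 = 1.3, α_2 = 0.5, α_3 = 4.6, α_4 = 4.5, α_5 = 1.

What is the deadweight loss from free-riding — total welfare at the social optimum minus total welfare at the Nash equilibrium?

234.59

Town i's FOC: ∂u_i/∂c_i = α_i − c_i = 0, so c_i* = α_i.
NE contributions = (1.3, 0.5, 4.6, 4.5, 1); G = 11.9.
W^NE = (Σα)·G − ½Σα_i² = 11.9² − ½·44.35 = 119.435.
Planner sets c_i = Σα_j = 11.9 for every i, so G^SO = 5·11.9 = 59.5.
W^SO = (Σα)·G^SO − ½·5·(Σα)² = (5/2)·11.9² = 354.025.
Deadweight loss = W^SO − W^NE = 234.59.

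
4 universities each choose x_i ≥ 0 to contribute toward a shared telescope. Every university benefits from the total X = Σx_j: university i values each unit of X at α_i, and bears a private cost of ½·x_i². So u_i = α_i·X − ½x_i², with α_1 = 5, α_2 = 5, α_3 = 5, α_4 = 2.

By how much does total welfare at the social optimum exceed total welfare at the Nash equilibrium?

University i's FOC: ∂u_i/∂x_i = α_i − x_i = 0, so x_i* = α_i.
NE contributions = (5, 5, 5, 2); X = 17.
W^NE = (Σα)·X − ½Σα_i² = 17² − ½·79 = 249.5.
Planner sets x_i = Σα_j = 17 for every i, so X^SO = 4·17 = 68.
W^SO = (Σα)·X^SO − ½·4·(Σα)² = (4/2)·17² = 578.
Deadweight loss = W^SO − W^NE = 328.5.

328.5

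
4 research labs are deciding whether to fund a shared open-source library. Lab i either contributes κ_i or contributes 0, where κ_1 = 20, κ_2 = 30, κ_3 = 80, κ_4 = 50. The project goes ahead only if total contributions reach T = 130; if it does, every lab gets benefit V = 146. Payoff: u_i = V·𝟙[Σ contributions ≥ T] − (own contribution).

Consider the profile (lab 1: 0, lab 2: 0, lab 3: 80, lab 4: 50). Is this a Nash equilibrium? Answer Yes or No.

Total = 130 ≥ 130: provided.
Lab 1 (pledges 0, payoff 146): pledging 20 → total 150, payoff 126. No gain.
Lab 2 (pledges 0, payoff 146): pledging 30 → total 160, payoff 116. No gain.
Lab 3 (pledges 80, payoff 66): dropping to 0 → total 50, payoff 0. No gain.
Lab 4 (pledges 50, payoff 96): dropping to 0 → total 80, payoff 0. No gain.

Yes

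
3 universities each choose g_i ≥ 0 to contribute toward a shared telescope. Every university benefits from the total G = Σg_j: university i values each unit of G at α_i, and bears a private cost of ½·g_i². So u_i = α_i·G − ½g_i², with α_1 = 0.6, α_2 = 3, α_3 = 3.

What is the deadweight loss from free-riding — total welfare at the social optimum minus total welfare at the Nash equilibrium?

30.96

University i's FOC: ∂u_i/∂g_i = α_i − g_i = 0, so g_i* = α_i.
NE contributions = (0.6, 3, 3); G = 6.6.
W^NE = (Σα)·G − ½Σα_i² = 6.6² − ½·18.36 = 34.38.
Planner sets g_i = Σα_j = 6.6 for every i, so G^SO = 3·6.6 = 19.8.
W^SO = (Σα)·G^SO − ½·3·(Σα)² = (3/2)·6.6² = 65.34.
Deadweight loss = W^SO − W^NE = 30.96.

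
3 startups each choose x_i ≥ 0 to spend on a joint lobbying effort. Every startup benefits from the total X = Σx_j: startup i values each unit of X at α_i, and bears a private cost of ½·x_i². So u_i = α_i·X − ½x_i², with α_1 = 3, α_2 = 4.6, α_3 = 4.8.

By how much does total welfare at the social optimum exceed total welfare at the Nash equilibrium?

Startup i's FOC: ∂u_i/∂x_i = α_i − x_i = 0, so x_i* = α_i.
NE contributions = (3, 4.6, 4.8); X = 12.4.
W^NE = (Σα)·X − ½Σα_i² = 12.4² − ½·53.2 = 127.16.
Planner sets x_i = Σα_j = 12.4 for every i, so X^SO = 3·12.4 = 37.2.
W^SO = (Σα)·X^SO − ½·3·(Σα)² = (3/2)·12.4² = 230.64.
Deadweight loss = W^SO − W^NE = 103.48.

103.48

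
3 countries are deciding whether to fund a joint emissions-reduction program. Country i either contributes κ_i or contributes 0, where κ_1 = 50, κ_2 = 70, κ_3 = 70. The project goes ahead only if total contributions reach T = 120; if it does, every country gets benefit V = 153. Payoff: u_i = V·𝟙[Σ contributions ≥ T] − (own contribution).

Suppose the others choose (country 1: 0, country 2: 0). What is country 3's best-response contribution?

Others' total = 0. Even contributing 70 gives 70 < 120: no benefit either way.
Best response: 0.

0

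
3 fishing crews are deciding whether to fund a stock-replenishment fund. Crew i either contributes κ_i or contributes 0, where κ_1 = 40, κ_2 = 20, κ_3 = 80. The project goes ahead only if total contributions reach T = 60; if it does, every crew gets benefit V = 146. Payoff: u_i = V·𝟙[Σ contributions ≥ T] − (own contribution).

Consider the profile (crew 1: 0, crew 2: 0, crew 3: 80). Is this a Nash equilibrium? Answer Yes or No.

Yes

Total = 80 ≥ 60: provided.
Crew 1 (pledges 0, payoff 146): pledging 40 → total 120, payoff 106. No gain.
Crew 2 (pledges 0, payoff 146): pledging 20 → total 100, payoff 126. No gain.
Crew 3 (pledges 80, payoff 66): dropping to 0 → total 0, payoff 0. No gain.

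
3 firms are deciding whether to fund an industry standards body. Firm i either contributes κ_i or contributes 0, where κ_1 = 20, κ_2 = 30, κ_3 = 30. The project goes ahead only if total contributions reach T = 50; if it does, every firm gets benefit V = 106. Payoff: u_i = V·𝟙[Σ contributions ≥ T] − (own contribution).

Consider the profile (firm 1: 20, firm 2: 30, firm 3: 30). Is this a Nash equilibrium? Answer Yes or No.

Total = 80 ≥ 50: provided.
Firm 1 (pledges 20, payoff 86): dropping to 0 → total 60, payoff 106. Profitable deviation.

No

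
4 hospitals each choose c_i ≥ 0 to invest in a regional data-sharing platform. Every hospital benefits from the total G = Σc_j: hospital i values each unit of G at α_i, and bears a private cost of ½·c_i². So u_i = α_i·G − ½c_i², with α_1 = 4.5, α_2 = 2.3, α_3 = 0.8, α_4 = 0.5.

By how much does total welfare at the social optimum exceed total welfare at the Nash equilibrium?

78.825

Hospital i's FOC: ∂u_i/∂c_i = α_i − c_i = 0, so c_i* = α_i.
NE contributions = (4.5, 2.3, 0.8, 0.5); G = 8.1.
W^NE = (Σα)·G − ½Σα_i² = 8.1² − ½·26.43 = 52.395.
Planner sets c_i = Σα_j = 8.1 for every i, so G^SO = 4·8.1 = 32.4.
W^SO = (Σα)·G^SO − ½·4·(Σα)² = (4/2)·8.1² = 131.22.
Deadweight loss = W^SO − W^NE = 78.825.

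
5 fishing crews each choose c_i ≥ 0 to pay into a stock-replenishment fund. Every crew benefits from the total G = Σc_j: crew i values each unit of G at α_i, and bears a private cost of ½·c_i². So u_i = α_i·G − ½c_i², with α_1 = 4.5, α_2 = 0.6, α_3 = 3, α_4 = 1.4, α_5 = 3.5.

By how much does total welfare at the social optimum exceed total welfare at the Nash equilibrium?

Crew i's FOC: ∂u_i/∂c_i = α_i − c_i = 0, so c_i* = α_i.
NE contributions = (4.5, 0.6, 3, 1.4, 3.5); G = 13.
W^NE = (Σα)·G − ½Σα_i² = 13² − ½·43.82 = 147.09.
Planner sets c_i = Σα_j = 13 for every i, so G^SO = 5·13 = 65.
W^SO = (Σα)·G^SO − ½·5·(Σα)² = (5/2)·13² = 422.5.
Deadweight loss = W^SO − W^NE = 275.41.

275.41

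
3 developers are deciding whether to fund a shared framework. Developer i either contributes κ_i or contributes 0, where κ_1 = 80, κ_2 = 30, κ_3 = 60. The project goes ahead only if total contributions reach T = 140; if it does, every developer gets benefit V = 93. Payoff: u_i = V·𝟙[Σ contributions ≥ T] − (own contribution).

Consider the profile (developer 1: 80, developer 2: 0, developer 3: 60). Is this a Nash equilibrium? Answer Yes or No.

Yes

Total = 140 ≥ 140: provided.
Developer 1 (pledges 80, payoff 13): dropping to 0 → total 60, payoff 0. No gain.
Developer 2 (pledges 0, payoff 93): pledging 30 → total 170, payoff 63. No gain.
Developer 3 (pledges 60, payoff 33): dropping to 0 → total 80, payoff 0. No gain.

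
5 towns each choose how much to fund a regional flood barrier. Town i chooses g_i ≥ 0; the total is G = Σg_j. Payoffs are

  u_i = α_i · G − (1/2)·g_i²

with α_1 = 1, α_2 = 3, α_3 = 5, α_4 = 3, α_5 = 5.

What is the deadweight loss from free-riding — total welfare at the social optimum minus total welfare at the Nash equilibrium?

468

Town i's FOC: ∂u_i/∂g_i = α_i − g_i = 0, so g_i* = α_i.
NE contributions = (1, 3, 5, 3, 5); G = 17.
W^NE = (Σα)·G − ½Σα_i² = 17² − ½·69 = 254.5.
Planner sets g_i = Σα_j = 17 for every i, so G^SO = 5·17 = 85.
W^SO = (Σα)·G^SO − ½·5·(Σα)² = (5/2)·17² = 722.5.
Deadweight loss = W^SO − W^NE = 468.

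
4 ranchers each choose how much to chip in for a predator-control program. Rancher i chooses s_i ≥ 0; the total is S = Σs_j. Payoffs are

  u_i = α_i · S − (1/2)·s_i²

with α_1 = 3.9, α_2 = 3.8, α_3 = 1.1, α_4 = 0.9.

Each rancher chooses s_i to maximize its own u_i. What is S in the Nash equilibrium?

Rancher i's FOC: ∂u_i/∂s_i = α_i − s_i = 0, so s_i* = α_i.
NE contributions = (3.9, 3.8, 1.1, 0.9); S = 9.7.

9.7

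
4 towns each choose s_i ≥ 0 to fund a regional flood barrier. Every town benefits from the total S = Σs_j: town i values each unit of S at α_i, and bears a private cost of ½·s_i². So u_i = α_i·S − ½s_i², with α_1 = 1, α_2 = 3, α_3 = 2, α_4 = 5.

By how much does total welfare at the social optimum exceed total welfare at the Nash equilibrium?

140.5

Town i's FOC: ∂u_i/∂s_i = α_i − s_i = 0, so s_i* = α_i.
NE contributions = (1, 3, 2, 5); S = 11.
W^NE = (Σα)·S − ½Σα_i² = 11² − ½·39 = 101.5.
Planner sets s_i = Σα_j = 11 for every i, so S^SO = 4·11 = 44.
W^SO = (Σα)·S^SO − ½·4·(Σα)² = (4/2)·11² = 242.
Deadweight loss = W^SO − W^NE = 140.5.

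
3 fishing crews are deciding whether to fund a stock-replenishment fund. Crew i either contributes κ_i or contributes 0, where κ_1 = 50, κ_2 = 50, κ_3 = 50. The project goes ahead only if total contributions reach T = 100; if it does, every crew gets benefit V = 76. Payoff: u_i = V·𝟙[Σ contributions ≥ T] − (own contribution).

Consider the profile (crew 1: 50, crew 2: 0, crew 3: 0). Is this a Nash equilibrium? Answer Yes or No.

Total = 50 < 100: not provided.
Crew 1 (pledges 50, payoff -50): dropping to 0 → total 0, payoff 0. Profitable deviation.

No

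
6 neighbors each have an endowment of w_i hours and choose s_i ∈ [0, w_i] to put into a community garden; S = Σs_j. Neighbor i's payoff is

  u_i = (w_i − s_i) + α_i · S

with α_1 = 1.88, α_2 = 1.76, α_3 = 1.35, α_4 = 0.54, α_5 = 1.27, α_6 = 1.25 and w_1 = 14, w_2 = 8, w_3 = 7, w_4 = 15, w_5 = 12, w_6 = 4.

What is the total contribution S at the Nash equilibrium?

45

∂u_i/∂s_i = α_i − 1, so neighbor i contributes w_i if α_i > 1, else 0.
α_i > 1 for i ∈ {1, 2, 3, 5, 6}; NE contributions (14, 8, 7, 0, 12, 4), S = 45.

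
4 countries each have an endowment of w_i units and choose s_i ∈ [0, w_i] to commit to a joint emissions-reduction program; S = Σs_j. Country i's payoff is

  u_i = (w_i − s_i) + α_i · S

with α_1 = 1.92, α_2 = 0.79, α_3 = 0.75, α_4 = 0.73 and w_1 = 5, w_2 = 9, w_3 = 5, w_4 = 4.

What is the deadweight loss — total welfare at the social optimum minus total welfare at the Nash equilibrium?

57.42

∂u_i/∂s_i = α_i − 1, so country i contributes w_i if α_i > 1, else 0.
α_i > 1 for i ∈ {1}; NE contributions (5, 0, 0, 0), S = 5.
W^NE = Σw_i − S^NE + (Σα_i)·S^NE = 23 + 3.19·5 = 38.95.
Planner: ∂(Σu_j)/∂s_i = Σα_j − 1 = 3.19 > 0, so everyone contributes w_i; S^SO = 23, W^SO = 23 + 3.19·23 = 96.37.
Deadweight loss = 57.42.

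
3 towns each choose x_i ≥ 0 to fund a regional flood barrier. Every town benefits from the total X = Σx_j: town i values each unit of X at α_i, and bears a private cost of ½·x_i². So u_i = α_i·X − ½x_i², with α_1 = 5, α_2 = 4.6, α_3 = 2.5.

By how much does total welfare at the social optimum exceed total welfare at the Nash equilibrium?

Town i's FOC: ∂u_i/∂x_i = α_i − x_i = 0, so x_i* = α_i.
NE contributions = (5, 4.6, 2.5); X = 12.1.
W^NE = (Σα)·X − ½Σα_i² = 12.1² − ½·52.41 = 120.205.
Planner sets x_i = Σα_j = 12.1 for every i, so X^SO = 3·12.1 = 36.3.
W^SO = (Σα)·X^SO − ½·3·(Σα)² = (3/2)·12.1² = 219.615.
Deadweight loss = W^SO − W^NE = 99.41.

99.41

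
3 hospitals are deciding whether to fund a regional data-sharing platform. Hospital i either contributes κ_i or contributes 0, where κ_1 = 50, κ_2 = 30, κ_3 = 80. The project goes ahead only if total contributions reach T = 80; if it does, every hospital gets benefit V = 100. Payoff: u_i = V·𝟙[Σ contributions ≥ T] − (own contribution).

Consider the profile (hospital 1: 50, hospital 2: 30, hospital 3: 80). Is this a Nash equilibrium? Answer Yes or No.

Total = 160 ≥ 80: provided.
Hospital 1 (pledges 50, payoff 50): dropping to 0 → total 110, payoff 100. Profitable deviation.

No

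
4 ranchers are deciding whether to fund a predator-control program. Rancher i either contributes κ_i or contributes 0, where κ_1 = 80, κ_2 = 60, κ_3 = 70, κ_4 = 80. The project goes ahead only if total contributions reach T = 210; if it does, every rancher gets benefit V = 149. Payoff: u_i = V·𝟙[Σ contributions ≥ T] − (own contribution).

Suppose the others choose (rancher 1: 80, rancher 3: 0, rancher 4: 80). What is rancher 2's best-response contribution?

60

Others' total = 160. Contributing 60 brings total to 220 ≥ 210: gain V − κ_2 = 89.
Best response: 60.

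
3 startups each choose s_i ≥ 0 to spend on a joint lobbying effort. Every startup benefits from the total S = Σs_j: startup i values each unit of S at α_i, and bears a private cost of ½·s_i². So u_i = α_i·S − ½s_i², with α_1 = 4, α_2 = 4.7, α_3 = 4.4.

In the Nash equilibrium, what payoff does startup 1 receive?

Startup i's FOC: ∂u_i/∂s_i = α_i − s_i = 0, so s_i* = α_i.
NE contributions = (4, 4.7, 4.4); S = 13.1.
u_1 = α_1·S − ½·(s_1)² = 4·13.1 − ½·4² = 44.4.

44.4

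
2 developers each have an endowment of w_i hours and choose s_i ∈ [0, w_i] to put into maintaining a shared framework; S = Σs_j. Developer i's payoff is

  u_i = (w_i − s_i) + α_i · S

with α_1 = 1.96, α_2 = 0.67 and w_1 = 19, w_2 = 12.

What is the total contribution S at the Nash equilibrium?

∂u_i/∂s_i = α_i − 1, so developer i contributes w_i if α_i > 1, else 0.
α_i > 1 for i ∈ {1}; NE contributions (19, 0), S = 19.

19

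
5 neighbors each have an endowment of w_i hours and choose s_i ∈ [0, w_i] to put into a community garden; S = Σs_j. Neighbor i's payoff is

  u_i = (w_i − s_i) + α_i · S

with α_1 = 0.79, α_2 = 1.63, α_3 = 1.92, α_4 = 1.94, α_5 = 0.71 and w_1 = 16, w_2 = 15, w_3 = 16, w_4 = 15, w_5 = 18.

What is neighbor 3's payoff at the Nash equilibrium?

88.32

∂u_i/∂s_i = α_i − 1, so neighbor i contributes w_i if α_i > 1, else 0.
α_i > 1 for i ∈ {2, 3, 4}; NE contributions (0, 15, 16, 15, 0), S = 46.
u_3 = (16 − 16) + 1.92·46 = 88.32.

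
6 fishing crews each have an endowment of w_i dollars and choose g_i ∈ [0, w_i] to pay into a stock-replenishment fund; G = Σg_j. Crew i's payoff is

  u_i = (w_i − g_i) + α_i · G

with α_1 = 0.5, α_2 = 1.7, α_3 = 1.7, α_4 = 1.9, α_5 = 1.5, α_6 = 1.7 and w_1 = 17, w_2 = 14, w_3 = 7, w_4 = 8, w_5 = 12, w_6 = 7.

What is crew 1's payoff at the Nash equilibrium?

∂u_i/∂g_i = α_i − 1, so crew i contributes w_i if α_i > 1, else 0.
α_i > 1 for i ∈ {2, 3, 4, 5, 6}; NE contributions (0, 14, 7, 8, 12, 7), G = 48.
u_1 = (17 − 0) + 0.5·48 = 41.

41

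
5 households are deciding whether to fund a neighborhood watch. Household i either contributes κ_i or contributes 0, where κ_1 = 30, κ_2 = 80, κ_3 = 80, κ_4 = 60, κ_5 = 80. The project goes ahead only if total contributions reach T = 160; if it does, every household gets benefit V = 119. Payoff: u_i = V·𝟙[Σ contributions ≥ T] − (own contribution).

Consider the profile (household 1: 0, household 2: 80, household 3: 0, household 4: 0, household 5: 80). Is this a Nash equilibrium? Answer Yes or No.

Total = 160 ≥ 160: provided.
Household 1 (pledges 0, payoff 119): pledging 30 → total 190, payoff 89. No gain.
Household 2 (pledges 80, payoff 39): dropping to 0 → total 80, payoff 0. No gain.
Household 3 (pledges 0, payoff 119): pledging 80 → total 240, payoff 39. No gain.
Household 4 (pledges 0, payoff 119): pledging 60 → total 220, payoff 59. No gain.
Household 5 (pledges 80, payoff 39): dropping to 0 → total 80, payoff 0. No gain.

Yes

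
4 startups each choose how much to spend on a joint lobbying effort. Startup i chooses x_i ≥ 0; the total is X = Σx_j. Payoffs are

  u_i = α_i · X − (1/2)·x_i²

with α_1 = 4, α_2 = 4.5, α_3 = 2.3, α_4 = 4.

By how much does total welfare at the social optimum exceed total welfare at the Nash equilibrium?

247.81

Startup i's FOC: ∂u_i/∂x_i = α_i − x_i = 0, so x_i* = α_i.
NE contributions = (4, 4.5, 2.3, 4); X = 14.8.
W^NE = (Σα)·X − ½Σα_i² = 14.8² − ½·57.54 = 190.27.
Planner sets x_i = Σα_j = 14.8 for every i, so X^SO = 4·14.8 = 59.2.
W^SO = (Σα)·X^SO − ½·4·(Σα)² = (4/2)·14.8² = 438.08.
Deadweight loss = W^SO − W^NE = 247.81.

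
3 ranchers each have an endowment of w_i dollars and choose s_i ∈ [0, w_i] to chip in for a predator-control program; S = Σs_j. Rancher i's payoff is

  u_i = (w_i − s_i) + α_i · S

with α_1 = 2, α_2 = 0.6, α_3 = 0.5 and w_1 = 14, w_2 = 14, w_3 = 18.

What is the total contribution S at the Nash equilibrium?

∂u_i/∂s_i = α_i − 1, so rancher i contributes w_i if α_i > 1, else 0.
α_i > 1 for i ∈ {1}; NE contributions (14, 0, 0), S = 14.

14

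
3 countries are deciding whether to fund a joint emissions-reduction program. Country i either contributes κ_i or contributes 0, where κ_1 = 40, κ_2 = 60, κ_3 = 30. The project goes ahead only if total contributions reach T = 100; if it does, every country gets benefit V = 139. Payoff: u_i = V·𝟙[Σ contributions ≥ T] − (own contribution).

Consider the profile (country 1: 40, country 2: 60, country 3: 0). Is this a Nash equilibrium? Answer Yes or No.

Total = 100 ≥ 100: provided.
Country 1 (pledges 40, payoff 99): dropping to 0 → total 60, payoff 0. No gain.
Country 2 (pledges 60, payoff 79): dropping to 0 → total 40, payoff 0. No gain.
Country 3 (pledges 0, payoff 139): pledging 30 → total 130, payoff 109. No gain.

Yes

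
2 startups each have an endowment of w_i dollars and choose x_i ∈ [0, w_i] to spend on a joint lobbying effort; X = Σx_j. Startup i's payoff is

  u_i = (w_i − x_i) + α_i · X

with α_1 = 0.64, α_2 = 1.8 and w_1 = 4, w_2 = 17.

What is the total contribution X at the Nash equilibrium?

17

∂u_i/∂x_i = α_i − 1, so startup i contributes w_i if α_i > 1, else 0.
α_i > 1 for i ∈ {2}; NE contributions (0, 17), X = 17.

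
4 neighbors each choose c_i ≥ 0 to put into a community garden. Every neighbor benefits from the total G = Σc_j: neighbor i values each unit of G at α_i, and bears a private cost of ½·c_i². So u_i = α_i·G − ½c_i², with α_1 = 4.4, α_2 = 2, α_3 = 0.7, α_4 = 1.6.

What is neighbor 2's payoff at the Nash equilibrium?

Neighbor i's FOC: ∂u_i/∂c_i = α_i − c_i = 0, so c_i* = α_i.
NE contributions = (4.4, 2, 0.7, 1.6); G = 8.7.
u_2 = α_2·G − ½·(c_2)² = 2·8.7 − ½·2² = 15.4.

15.4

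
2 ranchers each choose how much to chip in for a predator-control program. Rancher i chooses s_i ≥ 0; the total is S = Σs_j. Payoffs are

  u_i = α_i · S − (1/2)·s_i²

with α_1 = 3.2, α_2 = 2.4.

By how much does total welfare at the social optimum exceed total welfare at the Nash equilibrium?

8

Rancher i's FOC: ∂u_i/∂s_i = α_i − s_i = 0, so s_i* = α_i.
NE contributions = (3.2, 2.4); S = 5.6.
W^NE = (Σα)·S − ½Σα_i² = 5.6² − ½·16 = 23.36.
Planner sets s_i = Σα_j = 5.6 for every i, so S^SO = 2·5.6 = 11.2.
W^SO = (Σα)·S^SO − ½·2·(Σα)² = (2/2)·5.6² = 31.36.
Deadweight loss = W^SO − W^NE = 8.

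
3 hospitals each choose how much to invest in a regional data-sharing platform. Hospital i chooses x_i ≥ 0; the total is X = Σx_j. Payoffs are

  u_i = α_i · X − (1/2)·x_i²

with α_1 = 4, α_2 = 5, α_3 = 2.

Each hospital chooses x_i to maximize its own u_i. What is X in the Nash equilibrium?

11

Hospital i's FOC: ∂u_i/∂x_i = α_i − x_i = 0, so x_i* = α_i.
NE contributions = (4, 5, 2); X = 11.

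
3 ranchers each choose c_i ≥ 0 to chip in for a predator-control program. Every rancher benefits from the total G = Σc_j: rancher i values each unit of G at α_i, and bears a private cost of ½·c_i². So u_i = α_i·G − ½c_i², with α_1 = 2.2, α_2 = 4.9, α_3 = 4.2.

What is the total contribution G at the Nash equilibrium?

11.3

Rancher i's FOC: ∂u_i/∂c_i = α_i − c_i = 0, so c_i* = α_i.
NE contributions = (2.2, 4.9, 4.2); G = 11.3.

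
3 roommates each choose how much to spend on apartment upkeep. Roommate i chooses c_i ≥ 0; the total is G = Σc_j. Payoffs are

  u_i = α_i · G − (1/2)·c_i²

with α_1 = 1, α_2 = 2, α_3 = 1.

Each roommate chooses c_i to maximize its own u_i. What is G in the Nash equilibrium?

Roommate i's FOC: ∂u_i/∂c_i = α_i − c_i = 0, so c_i* = α_i.
NE contributions = (1, 2, 1); G = 4.

4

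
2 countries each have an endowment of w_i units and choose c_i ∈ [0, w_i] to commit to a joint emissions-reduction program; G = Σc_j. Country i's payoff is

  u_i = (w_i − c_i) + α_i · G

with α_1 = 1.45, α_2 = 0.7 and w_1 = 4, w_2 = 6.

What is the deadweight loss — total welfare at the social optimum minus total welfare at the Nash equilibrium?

6.9

∂u_i/∂c_i = α_i − 1, so country i contributes w_i if α_i > 1, else 0.
α_i > 1 for i ∈ {1}; NE contributions (4, 0), G = 4.
W^NE = Σw_i − G^NE + (Σα_i)·G^NE = 10 + 1.15·4 = 14.6.
Planner: ∂(Σu_j)/∂c_i = Σα_j − 1 = 1.15 > 0, so everyone contributes w_i; G^SO = 10, W^SO = 10 + 1.15·10 = 21.5.
Deadweight loss = 6.9.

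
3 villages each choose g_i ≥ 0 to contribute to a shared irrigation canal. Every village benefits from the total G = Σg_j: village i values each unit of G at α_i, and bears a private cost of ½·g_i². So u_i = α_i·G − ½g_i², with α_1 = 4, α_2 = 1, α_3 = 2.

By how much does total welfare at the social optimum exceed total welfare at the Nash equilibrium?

35

Village i's FOC: ∂u_i/∂g_i = α_i − g_i = 0, so g_i* = α_i.
NE contributions = (4, 1, 2); G = 7.
W^NE = (Σα)·G − ½Σα_i² = 7² − ½·21 = 38.5.
Planner sets g_i = Σα_j = 7 for every i, so G^SO = 3·7 = 21.
W^SO = (Σα)·G^SO − ½·3·(Σα)² = (3/2)·7² = 73.5.
Deadweight loss = W^SO − W^NE = 35.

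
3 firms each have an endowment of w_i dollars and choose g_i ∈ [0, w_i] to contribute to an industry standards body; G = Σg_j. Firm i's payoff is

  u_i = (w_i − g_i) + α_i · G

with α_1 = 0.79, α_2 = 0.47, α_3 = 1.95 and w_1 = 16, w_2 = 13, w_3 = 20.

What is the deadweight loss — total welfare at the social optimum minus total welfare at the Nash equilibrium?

∂u_i/∂g_i = α_i − 1, so firm i contributes w_i if α_i > 1, else 0.
α_i > 1 for i ∈ {3}; NE contributions (0, 0, 20), G = 20.
W^NE = Σw_i − G^NE + (Σα_i)·G^NE = 49 + 2.21·20 = 93.2.
Planner: ∂(Σu_j)/∂g_i = Σα_j − 1 = 2.21 > 0, so everyone contributes w_i; G^SO = 49, W^SO = 49 + 2.21·49 = 157.29.
Deadweight loss = 64.09.

64.09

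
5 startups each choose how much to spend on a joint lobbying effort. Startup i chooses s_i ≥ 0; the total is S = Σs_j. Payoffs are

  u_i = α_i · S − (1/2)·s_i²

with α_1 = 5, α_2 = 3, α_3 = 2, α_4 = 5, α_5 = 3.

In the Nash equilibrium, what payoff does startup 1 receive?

77.5

Startup i's FOC: ∂u_i/∂s_i = α_i − s_i = 0, so s_i* = α_i.
NE contributions = (5, 3, 2, 5, 3); S = 18.
u_1 = α_1·S − ½·(s_1)² = 5·18 − ½·5² = 77.5.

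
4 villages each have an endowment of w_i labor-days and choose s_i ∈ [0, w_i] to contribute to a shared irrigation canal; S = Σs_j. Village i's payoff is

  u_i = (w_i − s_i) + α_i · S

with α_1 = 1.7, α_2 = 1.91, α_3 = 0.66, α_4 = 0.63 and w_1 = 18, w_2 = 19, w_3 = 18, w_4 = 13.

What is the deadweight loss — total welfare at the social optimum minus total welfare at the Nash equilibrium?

120.9

∂u_i/∂s_i = α_i − 1, so village i contributes w_i if α_i > 1, else 0.
α_i > 1 for i ∈ {1, 2}; NE contributions (18, 19, 0, 0), S = 37.
W^NE = Σw_i − S^NE + (Σα_i)·S^NE = 68 + 3.9·37 = 212.3.
Planner: ∂(Σu_j)/∂s_i = Σα_j − 1 = 3.9 > 0, so everyone contributes w_i; S^SO = 68, W^SO = 68 + 3.9·68 = 333.2.
Deadweight loss = 120.9.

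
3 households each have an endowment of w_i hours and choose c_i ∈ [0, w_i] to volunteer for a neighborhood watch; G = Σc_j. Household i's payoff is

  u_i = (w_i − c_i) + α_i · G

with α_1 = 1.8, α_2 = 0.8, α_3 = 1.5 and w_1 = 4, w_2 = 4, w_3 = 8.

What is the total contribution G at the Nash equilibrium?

12

∂u_i/∂c_i = α_i − 1, so household i contributes w_i if α_i > 1, else 0.
α_i > 1 for i ∈ {1, 3}; NE contributions (4, 0, 8), G = 12.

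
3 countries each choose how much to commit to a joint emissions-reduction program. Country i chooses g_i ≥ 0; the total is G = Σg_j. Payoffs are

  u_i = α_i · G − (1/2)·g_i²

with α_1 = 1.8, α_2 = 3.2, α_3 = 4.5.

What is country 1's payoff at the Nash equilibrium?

15.48

Country i's FOC: ∂u_i/∂g_i = α_i − g_i = 0, so g_i* = α_i.
NE contributions = (1.8, 3.2, 4.5); G = 9.5.
u_1 = α_1·G − ½·(g_1)² = 1.8·9.5 − ½·1.8² = 15.48.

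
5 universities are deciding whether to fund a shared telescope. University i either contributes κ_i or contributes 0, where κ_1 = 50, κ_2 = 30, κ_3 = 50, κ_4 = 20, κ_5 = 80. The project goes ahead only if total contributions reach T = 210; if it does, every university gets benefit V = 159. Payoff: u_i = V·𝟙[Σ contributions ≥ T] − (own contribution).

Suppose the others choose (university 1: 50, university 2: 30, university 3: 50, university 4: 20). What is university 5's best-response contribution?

Others' total = 150. Contributing 80 brings total to 230 ≥ 210: gain V − κ_5 = 79.
Best response: 80.

80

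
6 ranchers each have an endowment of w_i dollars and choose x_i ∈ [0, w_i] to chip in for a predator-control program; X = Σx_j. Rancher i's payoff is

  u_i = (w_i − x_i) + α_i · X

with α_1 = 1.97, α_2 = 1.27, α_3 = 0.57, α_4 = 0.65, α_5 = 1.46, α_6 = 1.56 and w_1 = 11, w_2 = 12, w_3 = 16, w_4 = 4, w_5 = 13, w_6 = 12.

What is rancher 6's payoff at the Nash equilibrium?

74.88

∂u_i/∂x_i = α_i − 1, so rancher i contributes w_i if α_i > 1, else 0.
α_i > 1 for i ∈ {1, 2, 5, 6}; NE contributions (11, 12, 0, 0, 13, 12), X = 48.
u_6 = (12 − 12) + 1.56·48 = 74.88.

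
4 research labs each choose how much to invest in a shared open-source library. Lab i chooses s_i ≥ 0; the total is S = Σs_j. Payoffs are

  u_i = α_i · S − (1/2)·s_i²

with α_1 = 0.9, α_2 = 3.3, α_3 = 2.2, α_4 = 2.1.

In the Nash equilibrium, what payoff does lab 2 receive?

22.605

Lab i's FOC: ∂u_i/∂s_i = α_i − s_i = 0, so s_i* = α_i.
NE contributions = (0.9, 3.3, 2.2, 2.1); S = 8.5.
u_2 = α_2·S − ½·(s_2)² = 3.3·8.5 − ½·3.3² = 22.605.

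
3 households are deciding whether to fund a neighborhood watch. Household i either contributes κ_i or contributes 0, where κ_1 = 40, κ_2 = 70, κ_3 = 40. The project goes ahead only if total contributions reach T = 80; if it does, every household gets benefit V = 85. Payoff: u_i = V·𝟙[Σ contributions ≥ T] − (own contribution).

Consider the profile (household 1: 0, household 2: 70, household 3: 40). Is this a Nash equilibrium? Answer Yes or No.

Yes

Total = 110 ≥ 80: provided.
Household 1 (pledges 0, payoff 85): pledging 40 → total 150, payoff 45. No gain.
Household 2 (pledges 70, payoff 15): dropping to 0 → total 40, payoff 0. No gain.
Household 3 (pledges 40, payoff 45): dropping to 0 → total 70, payoff 0. No gain.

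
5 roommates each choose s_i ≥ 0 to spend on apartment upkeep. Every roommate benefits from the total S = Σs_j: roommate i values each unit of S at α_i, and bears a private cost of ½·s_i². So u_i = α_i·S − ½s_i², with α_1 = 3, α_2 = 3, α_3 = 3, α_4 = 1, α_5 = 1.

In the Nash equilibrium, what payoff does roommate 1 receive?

28.5

Roommate i's FOC: ∂u_i/∂s_i = α_i − s_i = 0, so s_i* = α_i.
NE contributions = (3, 3, 3, 1, 1); S = 11.
u_1 = α_1·S − ½·(s_1)² = 3·11 − ½·3² = 28.5.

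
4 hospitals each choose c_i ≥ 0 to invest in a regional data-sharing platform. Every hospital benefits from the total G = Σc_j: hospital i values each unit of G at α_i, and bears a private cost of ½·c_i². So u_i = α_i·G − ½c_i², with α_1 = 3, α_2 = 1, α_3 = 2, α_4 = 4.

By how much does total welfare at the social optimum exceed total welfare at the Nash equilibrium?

115

Hospital i's FOC: ∂u_i/∂c_i = α_i − c_i = 0, so c_i* = α_i.
NE contributions = (3, 1, 2, 4); G = 10.
W^NE = (Σα)·G − ½Σα_i² = 10² − ½·30 = 85.
Planner sets c_i = Σα_j = 10 for every i, so G^SO = 4·10 = 40.
W^SO = (Σα)·G^SO − ½·4·(Σα)² = (4/2)·10² = 200.
Deadweight loss = W^SO − W^NE = 115.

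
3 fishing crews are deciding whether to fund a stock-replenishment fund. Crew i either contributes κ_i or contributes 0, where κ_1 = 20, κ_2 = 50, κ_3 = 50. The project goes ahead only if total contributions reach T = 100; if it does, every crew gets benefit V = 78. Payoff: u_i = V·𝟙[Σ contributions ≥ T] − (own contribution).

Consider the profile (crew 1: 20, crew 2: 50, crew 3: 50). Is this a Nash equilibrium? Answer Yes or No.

Total = 120 ≥ 100: provided.
Crew 1 (pledges 20, payoff 58): dropping to 0 → total 100, payoff 78. Profitable deviation.

No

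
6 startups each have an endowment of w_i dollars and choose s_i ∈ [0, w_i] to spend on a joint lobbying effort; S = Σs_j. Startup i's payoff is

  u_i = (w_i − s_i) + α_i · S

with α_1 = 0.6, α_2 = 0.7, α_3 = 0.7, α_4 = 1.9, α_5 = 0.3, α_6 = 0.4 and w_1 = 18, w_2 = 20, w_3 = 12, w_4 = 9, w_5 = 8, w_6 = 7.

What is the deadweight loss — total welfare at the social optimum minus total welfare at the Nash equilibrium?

∂u_i/∂s_i = α_i − 1, so startup i contributes w_i if α_i > 1, else 0.
α_i > 1 for i ∈ {4}; NE contributions (0, 0, 0, 9, 0, 0), S = 9.
W^NE = Σw_i − S^NE + (Σα_i)·S^NE = 74 + 3.6·9 = 106.4.
Planner: ∂(Σu_j)/∂s_i = Σα_j − 1 = 3.6 > 0, so everyone contributes w_i; S^SO = 74, W^SO = 74 + 3.6·74 = 340.4.
Deadweight loss = 234.

234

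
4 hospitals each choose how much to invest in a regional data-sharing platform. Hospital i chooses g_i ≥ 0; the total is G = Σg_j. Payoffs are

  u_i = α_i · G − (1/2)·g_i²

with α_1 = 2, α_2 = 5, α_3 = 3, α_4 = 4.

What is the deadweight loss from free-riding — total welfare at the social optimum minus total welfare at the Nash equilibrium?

223

Hospital i's FOC: ∂u_i/∂g_i = α_i − g_i = 0, so g_i* = α_i.
NE contributions = (2, 5, 3, 4); G = 14.
W^NE = (Σα)·G − ½Σα_i² = 14² − ½·54 = 169.
Planner sets g_i = Σα_j = 14 for every i, so G^SO = 4·14 = 56.
W^SO = (Σα)·G^SO − ½·4·(Σα)² = (4/2)·14² = 392.
Deadweight loss = W^SO − W^NE = 223.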